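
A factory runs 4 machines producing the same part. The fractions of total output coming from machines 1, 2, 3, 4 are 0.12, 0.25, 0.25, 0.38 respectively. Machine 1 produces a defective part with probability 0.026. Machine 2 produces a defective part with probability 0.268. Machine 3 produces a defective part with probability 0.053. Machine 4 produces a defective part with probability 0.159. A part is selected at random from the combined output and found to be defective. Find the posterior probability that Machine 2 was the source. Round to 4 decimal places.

Posterior probability ≈ 0.4660

Tabulate prior·likelihood by source: [1] prior 0.12, lik 0.026, product 0.003120; [2] prior 0.25, lik 0.268, product 0.06700; [3] prior 0.25, lik 0.053, product 0.01325; [4] prior 0.38, lik 0.159, product 0.06042.
Normalizing constant = 0.14379; the posterior for Machine 2 is its product over the sum, 0.06700/0.14379 = 0.4660.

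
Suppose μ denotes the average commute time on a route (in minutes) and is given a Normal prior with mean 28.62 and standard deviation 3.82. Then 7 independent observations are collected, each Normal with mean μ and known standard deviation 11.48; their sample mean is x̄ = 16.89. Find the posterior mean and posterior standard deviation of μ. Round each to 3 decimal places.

With known σ, the Normal prior is conjugate. Weight on the data is w = (n/σ²)/(n/σ² + 1/τ₀²) = 0.0531146/(0.0531146+0.0685288) = 0.43664.
Posterior mean = w·x̄ + (1−w)·μ₀ = 0.43664·16.89 + 0.56336·28.62 = 23.498. Posterior variance = 1/(0.0531146+0.0685288) = 8.22075, so SD = 2.867.

Posterior mean ≈ 23.498; posterior SD ≈ 2.867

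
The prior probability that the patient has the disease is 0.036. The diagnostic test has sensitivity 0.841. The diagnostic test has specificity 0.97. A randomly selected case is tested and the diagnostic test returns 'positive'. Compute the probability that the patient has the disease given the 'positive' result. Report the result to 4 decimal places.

P(H | E) ≈ 0.5115

Let H be the event that the patient has the disease. P(H) = 0.036, so P(¬H) = 0.964. With E the 'positive' result, P(E|H) = 0.841 and P(E|¬H) = 0.03.
P(E) = 0.841·0.036 + 0.03·0.964 = 0.030276 + 0.028920 = 0.059196.
By Bayes' theorem, P(H|E) = 0.030276 / 0.059196 = 0.5115.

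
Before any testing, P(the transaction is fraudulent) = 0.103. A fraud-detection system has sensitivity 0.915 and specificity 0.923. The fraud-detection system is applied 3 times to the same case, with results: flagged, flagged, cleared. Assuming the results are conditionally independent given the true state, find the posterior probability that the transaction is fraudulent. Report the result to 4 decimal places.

Let H be the event that the transaction is fraudulent; start with P(H) = 0.103. P('flagged'|H) = 0.915, P('flagged'|¬H) = 0.077.
Update on result 1 ('flagged'): P(H) ← 0.915·0.1030 / (0.915·0.1030 + 0.077·0.8970) = 0.094245/0.16331 = 0.5771.
Update on result 2 ('flagged'): P(H) ← 0.915·0.5771 / (0.915·0.5771 + 0.077·0.4229) = 0.52803/0.56059 = 0.9419.
Update on result 3 ('cleared'): P(H) ← 0.085·0.9419 / (0.085·0.9419 + 0.923·0.0581) = 0.080062/0.13368 = 0.5989.

Posterior P(H) ≈ 0.5989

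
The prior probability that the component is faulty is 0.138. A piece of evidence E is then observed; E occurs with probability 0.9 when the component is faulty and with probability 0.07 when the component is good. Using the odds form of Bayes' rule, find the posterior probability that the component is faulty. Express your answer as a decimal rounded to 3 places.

Prior odds = 0.138/(1−0.138) = 0.16009. In log-odds, ln(0.16009) = -1.8320.
Add log likelihood ratio: ln(12.857) = 2.5539.
Posterior log-odds = 0.72190, so posterior odds = exp(0.72190) = 2.0583. Converting, P(H|E) = 2.0583/3.0583 = 0.673.

Posterior probability ≈ 0.673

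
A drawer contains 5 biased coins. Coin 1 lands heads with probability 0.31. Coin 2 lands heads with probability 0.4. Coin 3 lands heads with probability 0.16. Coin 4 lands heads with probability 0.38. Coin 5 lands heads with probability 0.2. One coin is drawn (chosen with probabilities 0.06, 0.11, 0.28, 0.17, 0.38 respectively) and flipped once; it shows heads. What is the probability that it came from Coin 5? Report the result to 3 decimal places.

Posterior probability ≈ 0.306

Tabulate prior·likelihood by source: [1] prior 0.06, lik 0.31, product 0.01860; [2] prior 0.11, lik 0.4, product 0.04400; [3] prior 0.28, lik 0.16, product 0.04480; [4] prior 0.17, lik 0.38, product 0.06460; [5] prior 0.38, lik 0.2, product 0.07600.
Normalizing constant = 0.24800; the posterior for Coin 5 is its product over the sum, 0.07600/0.24800 = 0.306.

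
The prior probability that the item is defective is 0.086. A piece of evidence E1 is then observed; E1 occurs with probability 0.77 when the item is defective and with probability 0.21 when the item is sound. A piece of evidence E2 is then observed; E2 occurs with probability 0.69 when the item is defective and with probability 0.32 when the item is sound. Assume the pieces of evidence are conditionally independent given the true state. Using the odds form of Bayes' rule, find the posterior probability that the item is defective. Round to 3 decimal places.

Prior odds = 0.086/(1−0.086) = 0.094092. In log-odds, ln(0.094092) = -2.3635.
Add log likelihood ratios: ln(3.6667) + ln(2.1562) = 2.0677.
Posterior log-odds = -0.29583, so posterior odds = exp(-0.29583) = 0.74391. Converting, P(H|E) = 0.74391/1.7439 = 0.427.

Posterior probability ≈ 0.427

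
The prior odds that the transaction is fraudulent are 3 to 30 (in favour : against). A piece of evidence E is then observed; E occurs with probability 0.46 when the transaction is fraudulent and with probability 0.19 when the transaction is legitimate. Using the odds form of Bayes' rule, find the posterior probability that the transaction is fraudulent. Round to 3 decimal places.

Posterior probability ≈ 0.195

Prior odds = 3/30 = 0.10000. In log-odds, ln(0.10000) = -2.3026.
Add log likelihood ratio: ln(2.4211) = 0.88420.
Posterior log-odds = -1.4184, so posterior odds = exp(-1.4184) = 0.24211. Converting, P(H|E) = 0.24211/1.2421 = 0.195.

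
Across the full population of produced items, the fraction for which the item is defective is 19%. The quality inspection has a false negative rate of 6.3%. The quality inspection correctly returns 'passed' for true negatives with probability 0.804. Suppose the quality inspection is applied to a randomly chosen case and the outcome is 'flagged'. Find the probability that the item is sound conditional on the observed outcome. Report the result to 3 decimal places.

P(¬H | E) ≈ 0.471

Write H for 'the item is defective'. Prior odds H:¬H = 0.19/0.81 = 0.23457. For the 'flagged' outcome, the likelihood ratio is 0.937/0.196 = 4.7806.
Posterior odds = 0.23457 × 4.7806 = 1.1214, so P(H|E) = 1.1214/(1+1.1214) = 0.529. Then P(¬H|E) = 1 − 0.529 = 0.471.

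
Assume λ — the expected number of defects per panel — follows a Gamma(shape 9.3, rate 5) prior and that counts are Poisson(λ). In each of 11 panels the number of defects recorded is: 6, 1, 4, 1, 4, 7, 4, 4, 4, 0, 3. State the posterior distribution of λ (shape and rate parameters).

Posterior: Gamma(shape=47.3, rate=16)

The Poisson likelihood adds the total count to the shape and the number of exposure periods to the rate. Here ∑xᵢ = 38 and n = 11, so shape 9.3→47.3 and rate 5→16.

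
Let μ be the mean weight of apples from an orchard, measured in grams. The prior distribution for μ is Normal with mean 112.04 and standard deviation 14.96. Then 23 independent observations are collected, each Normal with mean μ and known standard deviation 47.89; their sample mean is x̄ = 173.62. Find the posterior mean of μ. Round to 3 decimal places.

Prior precision 1/τ₀² = 1/14.96² = 0.00446824; data precision n/σ² = 23/47.89² = 0.0100286.
Posterior precision = 0.00446824 + 0.0100286 = 0.0144968.
Posterior mean = (0.00446824·112.04 + 0.0100286·173.62) / 0.0144968 = 154.640.

Posterior mean ≈ 154.640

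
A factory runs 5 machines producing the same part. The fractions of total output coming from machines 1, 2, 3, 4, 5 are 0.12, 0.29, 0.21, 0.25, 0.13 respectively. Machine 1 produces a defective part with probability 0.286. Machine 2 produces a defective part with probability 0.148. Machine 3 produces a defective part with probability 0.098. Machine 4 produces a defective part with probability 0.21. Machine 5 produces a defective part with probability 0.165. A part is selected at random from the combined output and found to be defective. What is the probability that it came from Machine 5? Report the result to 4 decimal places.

Posterior probability ≈ 0.1249

P(defective|M1) = 0.286; P(defective|M2) = 0.148; P(defective|M3) = 0.098; P(defective|M4) = 0.21; P(defective|M5) = 0.165.
Prior × likelihood for each source: 0.12·0.286=0.03432, 0.29·0.148=0.04292, 0.21·0.098=0.02058, 0.25·0.21=0.05250, 0.13·0.165=0.02145. Summing gives P(defective) = 0.17177.
P(Machine 5 | defective) = 0.02145 / 0.17177 = 0.1249.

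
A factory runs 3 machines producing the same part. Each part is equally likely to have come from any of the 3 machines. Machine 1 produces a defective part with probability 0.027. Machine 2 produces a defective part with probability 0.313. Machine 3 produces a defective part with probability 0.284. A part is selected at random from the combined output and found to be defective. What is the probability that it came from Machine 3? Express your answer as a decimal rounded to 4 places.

P(defective|M1) = 0.027; P(defective|M2) = 0.313; P(defective|M3) = 0.284.
Prior × likelihood for each source: 0.333333·0.027=0.009000, 0.333333·0.313=0.1043, 0.333333·0.284=0.09467. Summing gives P(defective) = 0.20800.
P(Machine 3 | defective) = 0.09467 / 0.20800 = 0.4551.

Posterior probability ≈ 0.4551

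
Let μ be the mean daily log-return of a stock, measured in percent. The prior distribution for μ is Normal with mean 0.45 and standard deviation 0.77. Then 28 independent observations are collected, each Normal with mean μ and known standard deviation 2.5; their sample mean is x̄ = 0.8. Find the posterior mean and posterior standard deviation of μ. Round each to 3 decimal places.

Posterior mean ≈ 0.704; posterior SD ≈ 0.403

Prior precision 1/τ₀² = 1/0.77² = 1.68663; data precision n/σ² = 28/2.5² = 4.48000.
Posterior precision = 1.68663 + 4.48000 = 6.16663, giving posterior SD = 1/√6.16663 = 0.403.
Posterior mean = (1.68663·0.45 + 4.48000·0.8) / 6.16663 = 0.704.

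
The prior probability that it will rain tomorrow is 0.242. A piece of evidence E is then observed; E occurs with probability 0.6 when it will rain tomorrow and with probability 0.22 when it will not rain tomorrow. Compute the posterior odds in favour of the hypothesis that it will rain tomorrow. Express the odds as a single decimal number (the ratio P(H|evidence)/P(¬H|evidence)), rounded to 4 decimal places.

Prior odds = 0.242/(1−0.242) = 0.31926. In log-odds, ln(0.31926) = -1.1417.
Add log likelihood ratio: ln(2.7273) = 1.0033.
Posterior log-odds = -0.13844, so posterior odds = exp(-0.13844) = 0.87071.

Posterior odds ≈ 0.8707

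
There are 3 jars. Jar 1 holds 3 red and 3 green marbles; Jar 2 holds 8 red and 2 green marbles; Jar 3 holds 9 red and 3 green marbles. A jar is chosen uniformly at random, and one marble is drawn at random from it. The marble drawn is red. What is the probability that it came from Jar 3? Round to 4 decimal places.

Tabulate prior·likelihood by source: [1] prior 0.333333, lik 0.5, product 0.1667; [2] prior 0.333333, lik 0.8, product 0.2667; [3] prior 0.333333, lik 0.75, product 0.2500.
Normalizing constant = 0.68333; the posterior for Jar 3 is its product over the sum, 0.2500/0.68333 = 0.3659.

Posterior probability ≈ 0.3659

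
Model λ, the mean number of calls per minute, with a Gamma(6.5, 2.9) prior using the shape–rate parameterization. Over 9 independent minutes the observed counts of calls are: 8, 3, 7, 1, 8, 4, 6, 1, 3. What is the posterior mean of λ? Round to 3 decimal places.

Total count ∑xᵢ = 41 over n = 9 minutes.
Gamma is conjugate to the Poisson likelihood: posterior is Gamma(shape = 6.5+41 = 47.5, rate = 2.9+9 = 11.9).
Posterior mean = shape/rate = 47.5/11.9 = 3.992.

Posterior mean ≈ 3.992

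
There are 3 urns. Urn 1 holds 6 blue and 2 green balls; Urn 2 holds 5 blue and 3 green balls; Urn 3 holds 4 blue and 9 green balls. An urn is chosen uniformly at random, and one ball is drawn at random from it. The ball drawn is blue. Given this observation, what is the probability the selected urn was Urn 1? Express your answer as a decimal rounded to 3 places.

Posterior probability ≈ 0.446

Tabulate prior·likelihood by source: [1] prior 0.333333, lik 0.75, product 0.2500; [2] prior 0.333333, lik 0.625, product 0.2083; [3] prior 0.333333, lik 0.3077, product 0.1026.
Normalizing constant = 0.56090; the posterior for Urn 1 is its product over the sum, 0.2500/0.56090 = 0.446.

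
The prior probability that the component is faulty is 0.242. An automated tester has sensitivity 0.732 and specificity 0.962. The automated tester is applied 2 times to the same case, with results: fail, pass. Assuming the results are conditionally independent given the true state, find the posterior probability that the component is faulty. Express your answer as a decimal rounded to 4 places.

Posterior P(H) ≈ 0.6314

With H the event that the component is faulty, the joint likelihood of the observed sequence is P(data|H) = 0.732·0.268 = 0.19618 and P(data|¬H) = 0.038·0.962 = 0.036556.
Bayes: P(H|data) = 0.242·0.19618 / (0.242·0.19618 + 0.758·0.036556) = 0.047475/0.075184 = 0.6314.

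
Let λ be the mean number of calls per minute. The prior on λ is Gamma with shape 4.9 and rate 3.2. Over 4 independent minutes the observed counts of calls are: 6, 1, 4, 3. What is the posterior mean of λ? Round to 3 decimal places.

Total count ∑xᵢ = 14 over n = 4 minutes.
Gamma is conjugate to the Poisson likelihood: posterior is Gamma(shape = 4.9+14 = 18.9, rate = 3.2+4 = 7.2).
Posterior mean = shape/rate = 18.9/7.2 = 2.625.

Posterior mean ≈ 2.625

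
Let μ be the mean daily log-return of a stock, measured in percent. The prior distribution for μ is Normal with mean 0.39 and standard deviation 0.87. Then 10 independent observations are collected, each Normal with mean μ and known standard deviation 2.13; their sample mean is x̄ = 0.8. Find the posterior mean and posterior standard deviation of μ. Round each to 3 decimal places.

Posterior mean ≈ 0.646; posterior SD ≈ 0.533

Prior precision 1/τ₀² = 1/0.87² = 1.32118; data precision n/σ² = 10/2.13² = 2.20415.
Posterior precision = 1.32118 + 2.20415 = 3.52533, giving posterior SD = 1/√3.52533 = 0.533.
Posterior mean = (1.32118·0.39 + 2.20415·0.8) / 3.52533 = 0.646.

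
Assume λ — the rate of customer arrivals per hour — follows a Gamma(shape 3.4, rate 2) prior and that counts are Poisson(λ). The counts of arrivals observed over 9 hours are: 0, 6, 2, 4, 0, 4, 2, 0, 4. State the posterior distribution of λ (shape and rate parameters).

The Poisson likelihood adds the total count to the shape and the number of exposure periods to the rate. Here ∑xᵢ = 22 and n = 9, so shape 3.4→25.4 and rate 2→11.

Posterior: Gamma(shape=25.4, rate=11)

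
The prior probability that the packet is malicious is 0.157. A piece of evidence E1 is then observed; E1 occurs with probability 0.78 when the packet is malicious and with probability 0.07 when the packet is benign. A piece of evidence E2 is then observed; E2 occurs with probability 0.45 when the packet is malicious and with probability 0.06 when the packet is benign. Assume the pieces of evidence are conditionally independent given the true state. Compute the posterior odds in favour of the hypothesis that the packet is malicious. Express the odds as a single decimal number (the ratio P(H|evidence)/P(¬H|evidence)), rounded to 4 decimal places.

Posterior odds ≈ 15.5643

Prior odds = 0.157/(1−0.157) = 0.18624.
Likelihood ratio for E1 = 0.78/0.07 = 11.143.
Likelihood ratio for E2 = 0.45/0.06 = 7.5000.
Posterior odds = prior odds × LR₁ × LR₂ = 15.564.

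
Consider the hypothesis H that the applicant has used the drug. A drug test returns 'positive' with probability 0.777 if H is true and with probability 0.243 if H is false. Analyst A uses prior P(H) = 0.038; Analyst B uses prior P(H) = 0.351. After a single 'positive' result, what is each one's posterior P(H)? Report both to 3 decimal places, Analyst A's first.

The likelihood ratio for a 'positive' result is 0.777/0.243 = 3.1975.
Analyst A: prior odds 0.038/0.962 = 0.039501; posterior odds 0.12631; posterior probability 0.112.
Analyst B: prior odds 0.351/0.649 = 0.54083; posterior odds 1.7293; posterior probability 0.634.

Analyst A: 0.112; Analyst B: 0.634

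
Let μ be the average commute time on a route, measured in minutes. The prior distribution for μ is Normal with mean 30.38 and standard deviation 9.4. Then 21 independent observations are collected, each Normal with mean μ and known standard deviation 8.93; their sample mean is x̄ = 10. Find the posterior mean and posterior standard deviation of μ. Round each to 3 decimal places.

Posterior mean ≈ 10.840; posterior SD ≈ 1.908

With known σ, the Normal prior is conjugate. Weight on the data is w = (n/σ²)/(n/σ² + 1/τ₀²) = 0.263340/(0.263340+0.0113173) = 0.95879.
Posterior mean = w·x̄ + (1−w)·μ₀ = 0.95879·10 + 0.041205·30.38 = 10.840. Posterior variance = 1/(0.263340+0.0113173) = 3.64090, so SD = 1.908.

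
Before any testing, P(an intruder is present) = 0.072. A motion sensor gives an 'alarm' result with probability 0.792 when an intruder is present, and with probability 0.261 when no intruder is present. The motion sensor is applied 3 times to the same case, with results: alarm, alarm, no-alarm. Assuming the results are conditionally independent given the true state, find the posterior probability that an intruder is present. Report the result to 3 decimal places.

Let H be the event that an intruder is present; start with P(H) = 0.072. P('alarm'|H) = 0.792, P('alarm'|¬H) = 0.261.
Update on result 1 ('alarm'): P(H) ← 0.792·0.0720 / (0.792·0.0720 + 0.261·0.9280) = 0.057024/0.29923 = 0.1906.
Update on result 2 ('alarm'): P(H) ← 0.792·0.1906 / (0.792·0.1906 + 0.261·0.8094) = 0.15093/0.36219 = 0.4167.
Update on result 3 ('no-alarm'): P(H) ← 0.208·0.4167 / (0.208·0.4167 + 0.739·0.5833) = 0.086676/0.51773 = 0.1674.

Posterior P(H) ≈ 0.167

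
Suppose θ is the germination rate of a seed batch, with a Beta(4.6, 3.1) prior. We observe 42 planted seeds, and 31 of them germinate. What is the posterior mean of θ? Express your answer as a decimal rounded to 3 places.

Observing 31 successes and 11 failures updates Beta(4.6, 3.1) by adding the success and failure counts to the two shape parameters: α = 4.6+31 = 35.6, β = 3.1+11 = 14.1.
Posterior mean = α/(α+β) = 35.6/49.7 = 0.716.

Posterior mean ≈ 0.716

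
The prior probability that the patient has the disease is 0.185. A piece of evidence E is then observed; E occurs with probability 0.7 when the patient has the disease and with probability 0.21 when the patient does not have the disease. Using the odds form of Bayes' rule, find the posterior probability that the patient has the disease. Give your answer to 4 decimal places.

Posterior probability ≈ 0.4307

Prior odds = 0.185/(1−0.185) = 0.22699. In log-odds, ln(0.22699) = -1.4828.
Add log likelihood ratio: ln(3.3333) = 1.2040.
Posterior log-odds = -0.27886, so posterior odds = exp(-0.27886) = 0.75665. Converting, P(H|E) = 0.75665/1.7566 = 0.4307.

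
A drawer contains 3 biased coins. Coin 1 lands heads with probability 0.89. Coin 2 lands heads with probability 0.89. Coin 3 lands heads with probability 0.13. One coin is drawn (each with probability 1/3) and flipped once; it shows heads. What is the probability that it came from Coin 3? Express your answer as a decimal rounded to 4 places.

Posterior probability ≈ 0.0681

P(heads|C1) = 0.89; P(heads|C2) = 0.89; P(heads|C3) = 0.13.
Prior × likelihood for each source: 0.333333·0.89=0.2967, 0.333333·0.89=0.2967, 0.333333·0.13=0.04333. Summing gives P(heads) = 0.63667.
P(Coin 3 | heads) = 0.04333 / 0.63667 = 0.0681.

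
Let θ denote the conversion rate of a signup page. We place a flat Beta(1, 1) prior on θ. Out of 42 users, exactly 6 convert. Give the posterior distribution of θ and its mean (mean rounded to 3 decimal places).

Posterior: Beta(7, 37); mean ≈ 0.159

The binomial likelihood is conjugate to the Beta prior: with 6 successes and 36 failures, the posterior is Beta(1+6, 1+36) = Beta(7, 37).
E[θ | data] = 7/(7+37) = 0.159.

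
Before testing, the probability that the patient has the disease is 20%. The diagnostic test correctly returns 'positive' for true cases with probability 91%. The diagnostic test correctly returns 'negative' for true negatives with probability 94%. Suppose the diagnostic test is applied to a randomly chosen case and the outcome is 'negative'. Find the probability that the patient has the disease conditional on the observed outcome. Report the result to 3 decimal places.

P(H | E) ≈ 0.023

Let H be the event that the patient has the disease. P(H) = 0.2, so P(¬H) = 0.8. With E the 'negative' result, P(E|H) = 0.09 and P(E|¬H) = 0.94.
P(E) = 0.09·0.2 + 0.94·0.8 = 0.018000 + 0.75200 = 0.77000.
By Bayes' theorem, P(H|E) = 0.018000 / 0.77000 = 0.023.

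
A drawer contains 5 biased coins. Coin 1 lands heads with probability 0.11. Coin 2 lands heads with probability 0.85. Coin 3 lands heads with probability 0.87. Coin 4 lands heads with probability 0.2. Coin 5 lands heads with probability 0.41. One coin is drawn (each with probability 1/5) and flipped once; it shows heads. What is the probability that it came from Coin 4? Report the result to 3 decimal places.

Posterior probability ≈ 0.082

P(heads|C1) = 0.11; P(heads|C2) = 0.85; P(heads|C3) = 0.87; P(heads|C4) = 0.2; P(heads|C5) = 0.41.
Prior × likelihood for each source: 0.2·0.11=0.02200, 0.2·0.85=0.1700, 0.2·0.87=0.1740, 0.2·0.2=0.04000, 0.2·0.41=0.08200. Summing gives P(heads) = 0.48800.
P(Coin 4 | heads) = 0.04000 / 0.48800 = 0.082.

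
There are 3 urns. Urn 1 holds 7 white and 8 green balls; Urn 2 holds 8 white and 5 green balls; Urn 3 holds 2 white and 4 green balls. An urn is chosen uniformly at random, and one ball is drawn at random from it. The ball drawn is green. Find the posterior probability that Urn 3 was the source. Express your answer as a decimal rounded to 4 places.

Tabulate prior·likelihood by source: [1] prior 0.333333, lik 0.5333, product 0.1778; [2] prior 0.333333, lik 0.3846, product 0.1282; [3] prior 0.333333, lik 0.6667, product 0.2222.
Normalizing constant = 0.52821; the posterior for Urn 3 is its product over the sum, 0.2222/0.52821 = 0.4207.

Posterior probability ≈ 0.4207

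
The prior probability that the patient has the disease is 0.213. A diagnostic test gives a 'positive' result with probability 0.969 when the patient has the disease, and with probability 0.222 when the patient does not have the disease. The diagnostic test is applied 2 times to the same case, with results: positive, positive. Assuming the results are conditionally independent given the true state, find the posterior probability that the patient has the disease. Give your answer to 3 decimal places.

Posterior P(H) ≈ 0.838

With H the event that the patient has the disease, the joint likelihood of the observed sequence is P(data|H) = 0.969·0.969 = 0.93896 and P(data|¬H) = 0.222·0.222 = 0.049284.
Bayes: P(H|data) = 0.213·0.93896 / (0.213·0.93896 + 0.787·0.049284) = 0.20000/0.23879 = 0.8376.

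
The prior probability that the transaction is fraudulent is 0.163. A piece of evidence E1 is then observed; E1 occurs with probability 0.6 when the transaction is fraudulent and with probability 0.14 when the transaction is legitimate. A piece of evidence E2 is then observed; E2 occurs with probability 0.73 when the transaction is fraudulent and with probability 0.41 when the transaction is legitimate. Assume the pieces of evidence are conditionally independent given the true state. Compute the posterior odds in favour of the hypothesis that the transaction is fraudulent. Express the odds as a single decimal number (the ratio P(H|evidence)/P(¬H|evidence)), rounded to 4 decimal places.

Prior odds = 0.163/(1−0.163) = 0.19474.
Likelihood ratio for E1 = 0.6/0.14 = 4.2857.
Likelihood ratio for E2 = 0.73/0.41 = 1.7805.
Posterior odds = prior odds × LR₁ × LR₂ = 1.4860.

Posterior odds ≈ 1.4860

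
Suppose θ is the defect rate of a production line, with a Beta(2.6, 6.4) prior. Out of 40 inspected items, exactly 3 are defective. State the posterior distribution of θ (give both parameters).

Posterior: Beta(5.6, 43.4)

Observing 3 successes and 37 failures updates Beta(2.6, 6.4) by adding the success and failure counts to the two shape parameters: α = 2.6+3 = 5.6, β = 6.4+37 = 43.4.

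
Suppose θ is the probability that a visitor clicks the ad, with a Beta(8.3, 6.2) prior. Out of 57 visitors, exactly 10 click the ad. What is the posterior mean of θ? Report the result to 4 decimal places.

Posterior mean ≈ 0.2559

Observing 10 successes and 47 failures updates Beta(8.3, 6.2) by adding the success and failure counts to the two shape parameters: α = 8.3+10 = 18.3, β = 6.2+47 = 53.2.
E[θ | data] = 18.3/(18.3+53.2) = 0.2559.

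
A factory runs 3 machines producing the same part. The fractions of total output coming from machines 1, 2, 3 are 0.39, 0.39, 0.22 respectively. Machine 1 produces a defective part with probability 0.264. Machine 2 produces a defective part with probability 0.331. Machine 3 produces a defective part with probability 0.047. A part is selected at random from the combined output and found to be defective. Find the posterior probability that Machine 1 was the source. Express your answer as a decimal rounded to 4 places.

Tabulate prior·likelihood by source: [1] prior 0.39, lik 0.264, product 0.1030; [2] prior 0.39, lik 0.331, product 0.1291; [3] prior 0.22, lik 0.047, product 0.01034.
Normalizing constant = 0.24239; the posterior for Machine 1 is its product over the sum, 0.1030/0.24239 = 0.4248.

Posterior probability ≈ 0.4248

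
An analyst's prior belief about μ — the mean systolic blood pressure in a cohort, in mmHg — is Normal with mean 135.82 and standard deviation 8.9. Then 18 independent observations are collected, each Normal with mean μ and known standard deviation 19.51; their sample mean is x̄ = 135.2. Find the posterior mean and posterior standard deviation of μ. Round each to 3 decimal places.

With known σ, the Normal prior is conjugate. Weight on the data is w = (n/σ²)/(n/σ² + 1/τ₀²) = 0.0472888/(0.0472888+0.0126247) = 0.78928.
Posterior mean = w·x̄ + (1−w)·μ₀ = 0.78928·135.2 + 0.21072·135.82 = 135.331. Posterior variance = 1/(0.0472888+0.0126247) = 16.6907, so SD = 4.085.

Posterior mean ≈ 135.331; posterior SD ≈ 4.085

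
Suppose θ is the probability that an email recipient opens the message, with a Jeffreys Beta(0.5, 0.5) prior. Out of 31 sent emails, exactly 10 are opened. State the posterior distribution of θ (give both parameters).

Posterior: Beta(10.5, 21.5)

The binomial likelihood is conjugate to the Beta prior: with 10 successes and 21 failures, the posterior is Beta(0.5+10, 0.5+21) = Beta(10.5, 21.5).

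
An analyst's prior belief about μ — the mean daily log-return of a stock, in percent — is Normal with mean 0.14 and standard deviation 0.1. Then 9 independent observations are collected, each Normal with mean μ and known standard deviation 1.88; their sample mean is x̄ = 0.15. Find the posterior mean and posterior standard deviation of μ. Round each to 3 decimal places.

Prior precision 1/τ₀² = 1/0.1² = 100.000; data precision n/σ² = 9/1.88² = 2.54640.
Posterior precision = 100.000 + 2.54640 = 102.546, giving posterior SD = 1/√102.546 = 0.099.
Posterior mean = (100.000·0.14 + 2.54640·0.15) / 102.546 = 0.140.

Posterior mean ≈ 0.140; posterior SD ≈ 0.099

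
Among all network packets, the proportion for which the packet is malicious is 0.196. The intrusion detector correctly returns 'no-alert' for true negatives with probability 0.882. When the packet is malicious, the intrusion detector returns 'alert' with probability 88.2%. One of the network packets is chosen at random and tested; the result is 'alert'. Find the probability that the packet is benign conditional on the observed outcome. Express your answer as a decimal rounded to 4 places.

P(¬H | E) ≈ 0.3543

Write H for 'the packet is malicious'. Prior odds H:¬H = 0.196/0.804 = 0.24378. For the 'alert' outcome, the likelihood ratio is 0.882/0.118 = 7.4746.
Posterior odds = 0.24378 × 7.4746 = 1.8222, so P(H|E) = 1.8222/(1+1.8222) = 0.6457. Then P(¬H|E) = 1 − 0.6457 = 0.3543.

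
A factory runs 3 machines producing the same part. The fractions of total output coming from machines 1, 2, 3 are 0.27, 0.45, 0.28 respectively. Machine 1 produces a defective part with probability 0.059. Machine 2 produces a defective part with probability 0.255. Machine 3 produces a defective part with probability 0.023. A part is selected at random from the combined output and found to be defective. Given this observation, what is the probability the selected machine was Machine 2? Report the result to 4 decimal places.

Posterior probability ≈ 0.8369

P(defective|M1) = 0.059; P(defective|M2) = 0.255; P(defective|M3) = 0.023.
Prior × likelihood for each source: 0.27·0.059=0.01593, 0.45·0.255=0.1148, 0.28·0.023=0.006440. Summing gives P(defective) = 0.13712.
P(Machine 2 | defective) = 0.1148 / 0.13712 = 0.8369.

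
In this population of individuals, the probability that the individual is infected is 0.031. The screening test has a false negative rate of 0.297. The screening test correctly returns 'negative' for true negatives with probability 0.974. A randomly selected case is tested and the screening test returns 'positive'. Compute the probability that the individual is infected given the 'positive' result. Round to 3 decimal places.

Let H be the event that the individual is infected. P(H) = 0.031, so P(¬H) = 0.969. With E the 'positive' result, P(E|H) = 0.703 and P(E|¬H) = 0.026.
P(E) = 0.703·0.031 + 0.026·0.969 = 0.021793 + 0.025194 = 0.046987.
By Bayes' theorem, P(H|E) = 0.021793 / 0.046987 = 0.464.

P(H | E) ≈ 0.464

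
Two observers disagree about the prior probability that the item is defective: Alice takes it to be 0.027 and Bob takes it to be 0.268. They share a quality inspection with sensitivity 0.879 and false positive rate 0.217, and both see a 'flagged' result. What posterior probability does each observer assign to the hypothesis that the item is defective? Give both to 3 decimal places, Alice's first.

Alice: 0.101; Bob: 0.597

P('+'|H) = 0.879, P('+'|¬H) = 0.217.
Alice: numerator 0.879·0.027 = 0.023733; evidence = 0.023733+0.217·0.973 = 0.23487; posterior = 0.101.
Bob: numerator 0.879·0.268 = 0.23557; evidence = 0.23557+0.217·0.732 = 0.39442; posterior = 0.597.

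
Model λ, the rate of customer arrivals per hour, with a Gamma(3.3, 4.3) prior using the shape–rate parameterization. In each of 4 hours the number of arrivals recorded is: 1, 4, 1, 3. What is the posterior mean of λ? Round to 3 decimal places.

Posterior mean ≈ 1.482

The Poisson likelihood adds the total count to the shape and the number of exposure periods to the rate. Here ∑xᵢ = 9 and n = 4, so shape 3.3→12.3 and rate 4.3→8.3.
Posterior mean = shape/rate = 12.3/8.3 = 1.482.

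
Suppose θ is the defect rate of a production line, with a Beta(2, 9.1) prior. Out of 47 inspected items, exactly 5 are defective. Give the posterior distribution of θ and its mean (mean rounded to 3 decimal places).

Posterior: Beta(7, 51.1); mean ≈ 0.120

Observing 5 successes and 42 failures updates Beta(2, 9.1) by adding the success and failure counts to the two shape parameters: α = 2+5 = 7, β = 9.1+42 = 51.1.
E[θ | data] = 7/(7+51.1) = 0.120.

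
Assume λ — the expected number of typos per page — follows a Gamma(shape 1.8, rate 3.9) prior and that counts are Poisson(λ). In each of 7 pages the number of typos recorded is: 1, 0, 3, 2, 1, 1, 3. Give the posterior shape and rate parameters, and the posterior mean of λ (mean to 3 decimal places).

Posterior: Gamma(shape=12.8, rate=10.9); mean ≈ 1.174

Total count ∑xᵢ = 11 over n = 7 pages.
Gamma is conjugate to the Poisson likelihood: posterior is Gamma(shape = 1.8+11 = 12.8, rate = 3.9+7 = 10.9).
Posterior mean = shape/rate = 12.8/10.9 = 1.174.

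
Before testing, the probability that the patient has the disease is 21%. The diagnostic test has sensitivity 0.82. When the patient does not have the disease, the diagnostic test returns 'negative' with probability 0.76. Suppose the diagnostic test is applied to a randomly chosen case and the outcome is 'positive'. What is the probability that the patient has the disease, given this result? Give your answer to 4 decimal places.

Let H be the event that the patient has the disease. P(H) = 0.21, so P(¬H) = 0.79. With E the 'positive' result, P(E|H) = 0.82 and P(E|¬H) = 0.24.
P(E) = 0.82·0.21 + 0.24·0.79 = 0.17220 + 0.18960 = 0.36180.
By Bayes' theorem, P(H|E) = 0.17220 / 0.36180 = 0.4760.

P(H | E) ≈ 0.4760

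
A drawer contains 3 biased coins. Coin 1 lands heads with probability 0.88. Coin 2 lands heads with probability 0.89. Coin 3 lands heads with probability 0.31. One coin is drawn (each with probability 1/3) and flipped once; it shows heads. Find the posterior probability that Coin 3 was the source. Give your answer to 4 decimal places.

Posterior probability ≈ 0.1490

Tabulate prior·likelihood by source: [1] prior 0.333333, lik 0.88, product 0.2933; [2] prior 0.333333, lik 0.89, product 0.2967; [3] prior 0.333333, lik 0.31, product 0.1033.
Normalizing constant = 0.69333; the posterior for Coin 3 is its product over the sum, 0.1033/0.69333 = 0.1490.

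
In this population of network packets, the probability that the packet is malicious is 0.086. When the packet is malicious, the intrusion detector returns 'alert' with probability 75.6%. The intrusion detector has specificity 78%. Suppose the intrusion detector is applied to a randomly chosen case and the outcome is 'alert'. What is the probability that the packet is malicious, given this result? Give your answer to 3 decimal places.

P(H | E) ≈ 0.244

Let H be the event that the packet is malicious. P(H) = 0.086, so P(¬H) = 0.914. With E the 'alert' result, P(E|H) = 0.756 and P(E|¬H) = 0.22.
P(E) = 0.756·0.086 + 0.22·0.914 = 0.065016 + 0.20108 = 0.26610.
By Bayes' theorem, P(H|E) = 0.065016 / 0.26610 = 0.244.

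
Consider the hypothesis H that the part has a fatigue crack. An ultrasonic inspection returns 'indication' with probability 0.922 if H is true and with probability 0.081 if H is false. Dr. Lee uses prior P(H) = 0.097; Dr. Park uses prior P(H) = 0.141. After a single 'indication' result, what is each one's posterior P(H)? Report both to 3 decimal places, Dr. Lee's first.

Dr. Lee: 0.550; Dr. Park: 0.651

P('+'|H) = 0.922, P('+'|¬H) = 0.081.
Dr. Lee: numerator 0.922·0.097 = 0.089434; evidence = 0.089434+0.081·0.903 = 0.16258; posterior = 0.550.
Dr. Park: numerator 0.922·0.141 = 0.13000; evidence = 0.13000+0.081·0.859 = 0.19958; posterior = 0.651.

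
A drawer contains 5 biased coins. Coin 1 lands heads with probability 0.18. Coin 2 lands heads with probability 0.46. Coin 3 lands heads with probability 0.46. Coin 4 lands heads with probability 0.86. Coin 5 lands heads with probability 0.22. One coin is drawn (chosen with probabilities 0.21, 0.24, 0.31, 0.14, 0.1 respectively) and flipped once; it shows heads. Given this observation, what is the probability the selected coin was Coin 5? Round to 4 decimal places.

Posterior probability ≈ 0.0508

P(heads|C1) = 0.18; P(heads|C2) = 0.46; P(heads|C3) = 0.46; P(heads|C4) = 0.86; P(heads|C5) = 0.22.
Prior × likelihood for each source: 0.21·0.18=0.03780, 0.24·0.46=0.1104, 0.31·0.46=0.1426, 0.14·0.86=0.1204, 0.1·0.22=0.02200. Summing gives P(heads) = 0.43320.
P(Coin 5 | heads) = 0.02200 / 0.43320 = 0.0508.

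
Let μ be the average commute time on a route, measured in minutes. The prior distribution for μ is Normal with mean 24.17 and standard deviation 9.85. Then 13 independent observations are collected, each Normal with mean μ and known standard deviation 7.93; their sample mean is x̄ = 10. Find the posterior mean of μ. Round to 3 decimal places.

Posterior mean ≈ 10.673

Prior precision 1/τ₀² = 1/9.85² = 0.0103069; data precision n/σ² = 13/7.93² = 0.206727.
Posterior precision = 0.0103069 + 0.206727 = 0.217034.
Posterior mean = (0.0103069·24.17 + 0.206727·10) / 0.217034 = 10.673.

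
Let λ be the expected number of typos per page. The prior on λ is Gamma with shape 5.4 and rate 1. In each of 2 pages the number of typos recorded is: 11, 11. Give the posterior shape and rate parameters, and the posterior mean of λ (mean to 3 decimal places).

Total count ∑xᵢ = 22 over n = 2 pages.
Gamma is conjugate to the Poisson likelihood: posterior is Gamma(shape = 5.4+22 = 27.4, rate = 1+2 = 3).
Posterior mean = shape/rate = 27.4/3 = 9.133.

Posterior: Gamma(shape=27.4, rate=3); mean ≈ 9.133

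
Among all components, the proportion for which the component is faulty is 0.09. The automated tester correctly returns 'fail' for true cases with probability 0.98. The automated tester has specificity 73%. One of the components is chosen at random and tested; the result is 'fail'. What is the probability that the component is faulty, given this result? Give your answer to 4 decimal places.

P(H | E) ≈ 0.2642

Write H for 'the component is faulty'. Prior odds H:¬H = 0.09/0.91 = 0.098901. For the 'fail' outcome, the likelihood ratio is 0.98/0.27 = 3.6296.
Posterior odds = 0.098901 × 3.6296 = 0.35897, so P(H|E) = 0.35897/(1+0.35897) = 0.2642.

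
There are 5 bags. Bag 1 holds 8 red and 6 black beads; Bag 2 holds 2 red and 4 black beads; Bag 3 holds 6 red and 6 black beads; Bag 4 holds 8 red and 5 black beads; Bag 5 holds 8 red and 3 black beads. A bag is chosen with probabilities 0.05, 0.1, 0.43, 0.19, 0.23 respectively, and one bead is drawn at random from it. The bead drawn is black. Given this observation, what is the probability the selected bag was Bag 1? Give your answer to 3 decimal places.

Posterior probability ≈ 0.049

P(black|Bag 1) = 0.4286; P(black|Bag 2) = 0.6667; P(black|Bag 3) = 0.5; P(black|Bag 4) = 0.3846; P(black|Bag 5) = 0.2727.
Prior × likelihood for each source: 0.05·0.4286=0.02143, 0.1·0.6667=0.06667, 0.43·0.5=0.2150, 0.19·0.3846=0.07308, 0.23·0.2727=0.06273. Summing gives P(black) = 0.43890.
P(Bag 1 | black) = 0.02143 / 0.43890 = 0.049.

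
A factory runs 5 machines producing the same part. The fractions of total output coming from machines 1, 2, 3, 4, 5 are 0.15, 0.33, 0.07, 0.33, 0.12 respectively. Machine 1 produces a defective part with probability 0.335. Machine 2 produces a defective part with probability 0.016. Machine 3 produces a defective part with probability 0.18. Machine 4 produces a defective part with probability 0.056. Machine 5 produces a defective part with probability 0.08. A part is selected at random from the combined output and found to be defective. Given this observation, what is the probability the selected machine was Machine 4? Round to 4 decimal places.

Posterior probability ≈ 0.1921

Tabulate prior·likelihood by source: [1] prior 0.15, lik 0.335, product 0.05025; [2] prior 0.33, lik 0.016, product 0.005280; [3] prior 0.07, lik 0.18, product 0.01260; [4] prior 0.33, lik 0.056, product 0.01848; [5] prior 0.12, lik 0.08, product 0.009600.
Normalizing constant = 0.096210; the posterior for Machine 4 is its product over the sum, 0.01848/0.096210 = 0.1921.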